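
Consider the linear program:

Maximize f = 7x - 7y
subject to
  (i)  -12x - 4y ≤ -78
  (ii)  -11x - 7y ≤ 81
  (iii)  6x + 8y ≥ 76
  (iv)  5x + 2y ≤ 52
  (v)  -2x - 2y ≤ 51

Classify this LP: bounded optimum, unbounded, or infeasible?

bounded optimum

Extreme points and f = 7x - 7y:
  (40/9, 37/6) → f = -217/18
  (-13, 117/2) → f = -1001/2
  (66/7, 17/7) → f = 49
The feasible region has finitely many vertices and no improving ray; the maximum is 49 at (66/7, 17/7).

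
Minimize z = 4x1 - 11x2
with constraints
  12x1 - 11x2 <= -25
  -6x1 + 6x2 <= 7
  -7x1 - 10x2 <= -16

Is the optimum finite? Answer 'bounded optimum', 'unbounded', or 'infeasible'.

infeasible

The boundaries 12x1 - 11x2 = -25 and -6x1 + 6x2 = 7 meet at (-73/6, -11), but that point violates -7x1 - 10x2 ≤ -16. Every candidate vertex is excluded by some other constraint, so the feasible region is empty.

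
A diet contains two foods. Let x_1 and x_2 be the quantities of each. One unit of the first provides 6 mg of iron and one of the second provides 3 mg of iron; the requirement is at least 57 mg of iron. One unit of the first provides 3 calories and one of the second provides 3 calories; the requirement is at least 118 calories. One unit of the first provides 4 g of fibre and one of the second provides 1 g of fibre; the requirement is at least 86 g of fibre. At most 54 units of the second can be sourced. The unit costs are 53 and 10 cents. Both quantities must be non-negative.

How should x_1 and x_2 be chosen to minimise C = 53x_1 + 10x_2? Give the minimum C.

Extreme points and C = 53x_1 + 10x_2:
  (118/3, 0) → C = 6254/3
  (140/9, 214/9) → C = 9560/9
  (8, 54) → C = 964
The feasible region is unbounded (it extends along (1, 0)), but C strictly increases along every unbounded feasible direction, so there is no improving ray and the minimum is attained at a vertex.

At the optimal vertex, 4x_1 + x_2 = 86 and x_2 = 54.
Solving simultaneously gives x_1 = 8, x_2 = 54.

x_1 = 8, x_2 = 54, minimum C = 964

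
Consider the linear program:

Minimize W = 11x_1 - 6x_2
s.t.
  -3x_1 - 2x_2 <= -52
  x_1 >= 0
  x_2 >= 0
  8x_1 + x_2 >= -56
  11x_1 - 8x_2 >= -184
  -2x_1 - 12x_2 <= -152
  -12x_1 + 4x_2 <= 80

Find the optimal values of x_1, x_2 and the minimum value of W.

Corner points and W = 11x_1 - 6x_2:
  (10, 11) → W = 44
  (4/3, 24) → W = -388/3
  (76, 0) → W = 836
  (24/13, 332/13) → W = -1728/13
The feasible region is unbounded (it extends along (1, 0), (8, 11)), but W strictly increases along every unbounded feasible direction, so there is no improving ray and the minimum is attained at a vertex.

x_1 = 24/13, x_2 = 332/13, minimum W = -1728/13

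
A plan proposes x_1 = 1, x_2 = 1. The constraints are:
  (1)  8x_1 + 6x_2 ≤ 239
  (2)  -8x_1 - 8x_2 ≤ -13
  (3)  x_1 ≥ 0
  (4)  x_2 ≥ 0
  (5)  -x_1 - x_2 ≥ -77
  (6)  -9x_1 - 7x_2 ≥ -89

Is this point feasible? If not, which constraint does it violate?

(1): 14 ≤ 239 ✓
(2): -16 ≤ -13 ✓
(3): 1 ≥ 0 ✓
(4): 1 ≥ 0 ✓
(5): -2 ≥ -77 ✓
(6): -16 ≥ -89 ✓

feasible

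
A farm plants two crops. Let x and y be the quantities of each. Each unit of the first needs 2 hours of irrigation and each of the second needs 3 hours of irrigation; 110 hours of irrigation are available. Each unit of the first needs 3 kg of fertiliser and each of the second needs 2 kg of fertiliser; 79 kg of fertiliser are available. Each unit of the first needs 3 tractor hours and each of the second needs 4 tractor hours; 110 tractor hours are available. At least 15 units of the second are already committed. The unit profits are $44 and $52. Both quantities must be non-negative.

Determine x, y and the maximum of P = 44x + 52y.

Corner points and P = 44x + 52y:
  (0, 55/2) → P = 1430
  (0, 15) → P = 780
  (16, 31/2) → P = 1510
  (49/3, 15) → P = 4496/3

x = 16, y = 31/2, maximum P = 1510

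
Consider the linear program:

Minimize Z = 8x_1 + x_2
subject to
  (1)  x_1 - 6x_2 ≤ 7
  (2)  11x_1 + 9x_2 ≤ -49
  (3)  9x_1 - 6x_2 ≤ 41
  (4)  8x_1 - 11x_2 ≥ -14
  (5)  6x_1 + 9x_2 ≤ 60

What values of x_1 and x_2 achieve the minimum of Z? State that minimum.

Vertices and Z = 8x_1 + x_2:
  (-77/25, -42/25) → Z = -658/25
  (-161/37, -70/37) → Z = -1358/37
  (-665/193, -238/193) → Z = -5558/193

At the optimal vertex, x_1 - 6x_2 = 7 and 8x_1 - 11x_2 = -14.
Solving simultaneously gives x_1 = -161/37, x_2 = -70/37.

x_1 = -161/37, x_2 = -70/37, minimum Z = -1358/37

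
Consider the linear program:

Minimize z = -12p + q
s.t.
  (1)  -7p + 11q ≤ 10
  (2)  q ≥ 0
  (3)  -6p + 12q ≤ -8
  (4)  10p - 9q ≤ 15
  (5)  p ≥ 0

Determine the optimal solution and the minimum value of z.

Corner points and z = -12p + q:
  (4/3, 0) → z = -16
  (3/2, 0) → z = -18
  (18/11, 5/33) → z = -643/33

p = 18/11, q = 5/33, minimum z = -643/33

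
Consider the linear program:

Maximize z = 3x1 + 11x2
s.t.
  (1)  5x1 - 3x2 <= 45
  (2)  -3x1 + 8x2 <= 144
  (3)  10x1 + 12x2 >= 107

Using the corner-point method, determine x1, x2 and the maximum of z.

Feasible corners and z = 3x1 + 11x2:
  (792/31, 855/31) → z = 11781/31
  (287/30, 17/18) → z = 1759/45
  (-218/29, 1761/116) → z = 16755/116

x1 = 792/31, x2 = 855/31, maximum z = 11781/31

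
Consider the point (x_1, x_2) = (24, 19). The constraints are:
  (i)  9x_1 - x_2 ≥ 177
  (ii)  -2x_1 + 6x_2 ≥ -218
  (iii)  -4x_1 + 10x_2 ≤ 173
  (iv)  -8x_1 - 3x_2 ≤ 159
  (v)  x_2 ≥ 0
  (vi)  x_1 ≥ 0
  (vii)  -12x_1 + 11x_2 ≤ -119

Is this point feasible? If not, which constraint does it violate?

not feasible — violates (vii)

Constraint (vii): -12x_1 + 11x_2 = -79, which is not ≤ -119. All other constraints are satisfied.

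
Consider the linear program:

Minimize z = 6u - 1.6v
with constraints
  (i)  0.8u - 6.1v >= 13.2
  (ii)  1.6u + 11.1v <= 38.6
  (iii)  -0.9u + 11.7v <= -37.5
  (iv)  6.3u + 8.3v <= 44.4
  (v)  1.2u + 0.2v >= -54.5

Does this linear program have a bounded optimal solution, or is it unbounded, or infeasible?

bounded optimum

Vertices and z = 6u - 1.6v:
  (-2477/129, -604/129) → z = -69478/645
  (-32981/748, -1486/187) → z = -470939/1870
  (27691/2706, -2181/902) → z = 147179/2255
The feasible region has finitely many vertices and no improving ray; the minimum is -470939/1870 at (-32981/748, -1486/187).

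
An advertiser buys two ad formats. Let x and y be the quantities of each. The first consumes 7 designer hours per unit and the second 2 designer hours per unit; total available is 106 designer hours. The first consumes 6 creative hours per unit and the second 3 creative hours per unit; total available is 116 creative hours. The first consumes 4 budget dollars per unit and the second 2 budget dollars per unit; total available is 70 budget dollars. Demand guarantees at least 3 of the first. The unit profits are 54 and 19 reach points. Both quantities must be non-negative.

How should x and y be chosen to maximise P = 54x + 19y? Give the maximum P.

x = 12, y = 11, maximum P = 857

Vertices and P = 54x + 19y:
  (106/7, 0) → P = 5724/7
  (3, 0) → P = 162
  (12, 11) → P = 857
  (3, 29) → P = 713

The optimum lies where 7x + 2y = 106 and 4x + 2y = 70.
Solving simultaneously gives x = 12, y = 11.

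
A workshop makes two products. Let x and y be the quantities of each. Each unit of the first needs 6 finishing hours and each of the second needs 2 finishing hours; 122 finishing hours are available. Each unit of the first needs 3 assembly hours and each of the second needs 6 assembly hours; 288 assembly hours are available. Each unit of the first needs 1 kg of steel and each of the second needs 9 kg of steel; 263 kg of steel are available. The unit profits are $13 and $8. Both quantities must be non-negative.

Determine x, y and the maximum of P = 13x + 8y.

x = 11, y = 28, maximum P = 367

The binding constraints are 6x + 2y = 122 and x + 9y = 263.
Solving simultaneously gives x = 11, y = 28.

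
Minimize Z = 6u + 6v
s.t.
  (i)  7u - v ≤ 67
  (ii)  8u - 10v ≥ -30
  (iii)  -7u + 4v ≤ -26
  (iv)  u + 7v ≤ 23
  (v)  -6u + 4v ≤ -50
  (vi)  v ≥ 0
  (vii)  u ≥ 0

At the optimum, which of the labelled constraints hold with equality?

Vertices and Z = 6u + 6v:
  (246/25, 47/25) → Z = 1758/25
  (67/7, 0) → Z = 402/7
  (221/23, 44/23) → Z = 1590/23
  (25/3, 0) → Z = 50

The minimum is at (25/3, 0). Substituting into each constraint, equality holds for (v) and (vi); the remaining constraints have slack.

(v) and (vi)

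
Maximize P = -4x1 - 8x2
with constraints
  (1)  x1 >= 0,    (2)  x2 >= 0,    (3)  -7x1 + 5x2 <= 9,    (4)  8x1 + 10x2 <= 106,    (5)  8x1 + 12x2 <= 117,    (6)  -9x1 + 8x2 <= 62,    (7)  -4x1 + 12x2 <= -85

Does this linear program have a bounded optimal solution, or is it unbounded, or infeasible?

The boundaries x1 = 0 and x2 = 0 meet at (0, 0), but that point violates -4x1 + 12x2 ≤ -85. Every candidate vertex is excluded by some other constraint, so the feasible region is empty.

infeasible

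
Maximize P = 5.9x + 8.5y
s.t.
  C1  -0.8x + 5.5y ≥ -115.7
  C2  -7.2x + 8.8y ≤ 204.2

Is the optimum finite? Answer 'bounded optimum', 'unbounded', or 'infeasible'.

unbounded

From the feasible point (-9733/148, -12455/407), moving in the direction (5.5, 0.8) keeps every constraint satisfied while P increases without bound.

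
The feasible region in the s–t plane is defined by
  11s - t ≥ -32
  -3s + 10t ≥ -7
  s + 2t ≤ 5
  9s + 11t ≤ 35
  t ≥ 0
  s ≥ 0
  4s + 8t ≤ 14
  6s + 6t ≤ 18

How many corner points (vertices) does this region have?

Pairwise boundary intersections that survive every other constraint:
  (7/3, 0)
  (37/13, 2/13)
  (0, 0)
  (0, 7/4)
  (5/2, 1/2)

5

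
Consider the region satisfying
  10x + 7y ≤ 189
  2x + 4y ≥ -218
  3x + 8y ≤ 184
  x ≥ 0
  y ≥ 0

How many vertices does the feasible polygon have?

4

The feasible vertices (each the meet of two boundaries and inside every other half-plane) are:
  (224/59, 1273/59)
  (189/10, 0)
  (0, 23)
  (0, 0)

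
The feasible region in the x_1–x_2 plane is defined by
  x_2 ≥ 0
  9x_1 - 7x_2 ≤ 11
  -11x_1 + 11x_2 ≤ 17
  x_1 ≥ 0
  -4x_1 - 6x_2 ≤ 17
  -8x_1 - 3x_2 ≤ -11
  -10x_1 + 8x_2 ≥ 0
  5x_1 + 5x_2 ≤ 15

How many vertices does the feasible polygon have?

Pairwise boundary intersections that survive every other constraint:
  (70/121, 257/121)
  (8/11, 25/11)
  (44/47, 55/47)
  (4/3, 5/3)

4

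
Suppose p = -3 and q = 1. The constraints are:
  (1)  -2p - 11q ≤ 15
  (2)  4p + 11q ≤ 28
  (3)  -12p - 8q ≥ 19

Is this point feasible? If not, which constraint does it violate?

feasible

(1): -5 ≤ 15 ✓
(2): -1 ≤ 28 ✓
(3): 28 ≥ 19 ✓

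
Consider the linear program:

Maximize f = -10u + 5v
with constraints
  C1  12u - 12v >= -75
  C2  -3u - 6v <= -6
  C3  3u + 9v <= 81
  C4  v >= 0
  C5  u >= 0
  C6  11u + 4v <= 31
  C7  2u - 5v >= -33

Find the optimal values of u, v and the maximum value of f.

u = 0, v = 25/4, maximum f = 125/4

At the optimal vertex, 12u - 12v = -75 and u = 0.
Solving simultaneously gives u = 0, v = 25/4.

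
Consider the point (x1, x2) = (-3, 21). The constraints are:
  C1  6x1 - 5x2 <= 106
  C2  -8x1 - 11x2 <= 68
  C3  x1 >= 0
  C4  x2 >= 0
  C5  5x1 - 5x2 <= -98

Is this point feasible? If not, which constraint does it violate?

Constraint C3: x1 = -3, which is not ≥ 0. All other constraints are satisfied.

not feasible — violates C3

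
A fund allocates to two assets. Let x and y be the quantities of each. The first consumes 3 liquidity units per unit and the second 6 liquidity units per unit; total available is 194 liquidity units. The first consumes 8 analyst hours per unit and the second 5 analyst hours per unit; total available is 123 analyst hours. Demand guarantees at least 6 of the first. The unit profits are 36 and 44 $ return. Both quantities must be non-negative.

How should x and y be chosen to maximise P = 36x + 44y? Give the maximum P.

x = 6, y = 15, maximum P = 876

Corner points and P = 36x + 44y:
  (123/8, 0) → P = 1107/2
  (6, 0) → P = 216
  (6, 15) → P = 876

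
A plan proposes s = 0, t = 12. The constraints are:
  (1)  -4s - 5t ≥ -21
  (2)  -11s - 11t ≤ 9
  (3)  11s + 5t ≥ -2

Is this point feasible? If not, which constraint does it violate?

Constraint (1): -4s - 5t = -60, which is not ≥ -21. All other constraints are satisfied.

not feasible — violates (1)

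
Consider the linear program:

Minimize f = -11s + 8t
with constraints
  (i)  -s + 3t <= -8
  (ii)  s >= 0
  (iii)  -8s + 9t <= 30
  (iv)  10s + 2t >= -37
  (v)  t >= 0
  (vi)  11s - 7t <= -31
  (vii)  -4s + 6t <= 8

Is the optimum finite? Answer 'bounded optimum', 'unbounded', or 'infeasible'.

infeasible

The boundaries -s + 3t = -8 and t = 0 meet at (8, 0), but that point violates 11s - 7t ≤ -31. Every candidate vertex is excluded by some other constraint, so the feasible region is empty.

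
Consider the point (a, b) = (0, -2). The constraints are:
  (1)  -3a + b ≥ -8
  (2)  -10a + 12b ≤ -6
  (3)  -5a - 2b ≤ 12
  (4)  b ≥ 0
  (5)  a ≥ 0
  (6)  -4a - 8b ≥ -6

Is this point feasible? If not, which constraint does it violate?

Constraint (4): b = -2, which is not ≥ 0. All other constraints are satisfied.

not feasible — violates (4)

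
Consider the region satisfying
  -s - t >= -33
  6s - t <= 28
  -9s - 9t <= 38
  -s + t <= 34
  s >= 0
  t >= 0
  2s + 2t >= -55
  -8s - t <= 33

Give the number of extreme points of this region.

4

Intersecting each pair of boundary lines and keeping only the points that satisfy every inequality leaves:
  (61/7, 170/7)
  (0, 33)
  (14/3, 0)
  (0, 0)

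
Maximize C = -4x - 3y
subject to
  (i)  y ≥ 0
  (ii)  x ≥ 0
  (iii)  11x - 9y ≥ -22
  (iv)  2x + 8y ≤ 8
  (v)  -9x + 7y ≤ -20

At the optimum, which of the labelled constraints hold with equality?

Vertices and C = -4x - 3y:
  (4, 0) → C = -16
  (20/9, 0) → C = -80/9
  (108/43, 16/43) → C = -480/43

The maximum is at (20/9, 0). Substituting into each constraint, equality holds for (i) and (v); the remaining constraints have slack.

(i) and (v)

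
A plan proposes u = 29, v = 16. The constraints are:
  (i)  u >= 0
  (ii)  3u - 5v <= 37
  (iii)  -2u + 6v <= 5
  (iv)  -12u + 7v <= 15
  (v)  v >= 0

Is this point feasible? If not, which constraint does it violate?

not feasible — violates (iii)

Constraint (iii): -2u + 6v = 38, which is not ≤ 5. All other constraints are satisfied.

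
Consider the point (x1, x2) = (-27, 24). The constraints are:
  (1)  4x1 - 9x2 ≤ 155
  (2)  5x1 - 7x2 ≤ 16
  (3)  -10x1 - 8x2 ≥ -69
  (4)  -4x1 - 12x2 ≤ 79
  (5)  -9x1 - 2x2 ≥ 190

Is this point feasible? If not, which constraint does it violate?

feasible

(1): -324 ≤ 155 ✓
(2): -303 ≤ 16 ✓
(3): 78 ≥ -69 ✓
(4): -180 ≤ 79 ✓
(5): 195 ≥ 190 ✓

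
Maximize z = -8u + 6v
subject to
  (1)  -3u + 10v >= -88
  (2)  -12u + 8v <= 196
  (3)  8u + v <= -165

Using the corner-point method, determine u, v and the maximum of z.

u = -379/19, v = -103/19, maximum z = 2414/19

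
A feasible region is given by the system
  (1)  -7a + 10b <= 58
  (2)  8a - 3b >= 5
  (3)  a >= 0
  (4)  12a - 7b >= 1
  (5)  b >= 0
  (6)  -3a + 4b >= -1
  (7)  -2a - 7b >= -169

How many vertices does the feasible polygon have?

Of the 21 pairwise boundary intersections, those satisfying every inequality are:
  (416/71, 703/71)
  (428/23, 433/23)
  (8/5, 13/5)
  (17/23, 7/23)
  (683/29, 505/29)

5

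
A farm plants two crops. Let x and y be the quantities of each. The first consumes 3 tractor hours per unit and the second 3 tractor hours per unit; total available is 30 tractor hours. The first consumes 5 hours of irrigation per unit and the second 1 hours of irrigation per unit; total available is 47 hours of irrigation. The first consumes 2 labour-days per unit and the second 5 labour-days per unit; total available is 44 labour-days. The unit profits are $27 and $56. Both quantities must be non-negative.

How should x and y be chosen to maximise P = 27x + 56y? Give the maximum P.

Vertices and P = 27x + 56y:
  (0, 0) → P = 0
  (0, 44/5) → P = 2464/5
  (47/5, 0) → P = 1269/5
  (37/4, 3/4) → P = 1167/4
  (2, 8) → P = 502

The optimum lies where 3x + 3y = 30 and 2x + 5y = 44.
Solving simultaneously gives x = 2, y = 8.

x = 2, y = 8, maximum P = 502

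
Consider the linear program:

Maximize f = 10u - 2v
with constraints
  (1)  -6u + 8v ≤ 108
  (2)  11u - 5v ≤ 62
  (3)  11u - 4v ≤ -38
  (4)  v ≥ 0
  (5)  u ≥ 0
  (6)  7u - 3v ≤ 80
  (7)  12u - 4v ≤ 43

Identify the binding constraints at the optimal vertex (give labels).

(1) and (3)

Extreme points and f = 10u - 2v:
  (2, 15) → f = -10
  (0, 27/2) → f = -27
  (0, 19/2) → f = -19

The maximum is at (2, 15). Substituting into each constraint, equality holds for (1) and (3); the remaining constraints have slack.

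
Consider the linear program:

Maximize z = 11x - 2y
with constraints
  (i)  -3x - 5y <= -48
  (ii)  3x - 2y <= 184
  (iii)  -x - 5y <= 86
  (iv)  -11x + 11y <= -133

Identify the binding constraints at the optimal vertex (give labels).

Feasible corners and z = 11x - 2y:
  (1016/21, -136/7) → z = 11992/21
  (1193/88, 129/88) → z = 12865/88
  (1758/11, 1625/11) → z = 16088/11

The maximum is at (1758/11, 1625/11). Substituting into each constraint, equality holds for (ii) and (iv); the remaining constraints have slack.

(ii) and (iv)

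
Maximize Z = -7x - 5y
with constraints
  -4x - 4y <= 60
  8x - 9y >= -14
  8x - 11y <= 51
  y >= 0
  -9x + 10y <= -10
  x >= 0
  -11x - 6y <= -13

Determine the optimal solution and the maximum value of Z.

x = 13/11, y = 0, maximum Z = -91/11

Feasible corners and Z = -7x - 5y:
  (230, 206) → Z = -2640
  (51/8, 0) → Z = -357/8
  (13/11, 0) → Z = -91/11
  (95/82, 7/164) → Z = -1365/164
The feasible region is unbounded (it extends along (9, 8), (11, 8)), but Z strictly decreases along every unbounded feasible direction, so there is no improving ray and the maximum is attained at a vertex.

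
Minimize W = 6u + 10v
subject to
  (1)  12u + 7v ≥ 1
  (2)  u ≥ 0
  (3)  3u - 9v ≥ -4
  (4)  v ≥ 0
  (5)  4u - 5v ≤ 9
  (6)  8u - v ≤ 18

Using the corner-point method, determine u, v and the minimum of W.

u = 1/12, v = 0, minimum W = 1/2

Extreme points and W = 6u + 10v:
  (0, 1/7) → W = 10/7
  (1/12, 0) → W = 1/2
  (0, 4/9) → W = 40/9
  (166/69, 86/69) → W = 1856/69
  (9/4, 0) → W = 27/2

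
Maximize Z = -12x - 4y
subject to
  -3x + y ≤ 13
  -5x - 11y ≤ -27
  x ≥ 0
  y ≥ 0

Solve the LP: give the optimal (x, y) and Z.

Vertices and Z = -12x - 4y:
  (0, 13) → Z = -52
  (0, 27/11) → Z = -108/11
  (27/5, 0) → Z = -324/5
The feasible region is unbounded (it extends along (1, 0), (1, 3)), but Z strictly decreases along every unbounded feasible direction, so there is no improving ray and the maximum is attained at a vertex.

The binding constraints are -5x - 11y = -27 and x = 0.
Solving simultaneously gives x = 0, y = 27/11.

x = 0, y = 27/11, maximum Z = -108/11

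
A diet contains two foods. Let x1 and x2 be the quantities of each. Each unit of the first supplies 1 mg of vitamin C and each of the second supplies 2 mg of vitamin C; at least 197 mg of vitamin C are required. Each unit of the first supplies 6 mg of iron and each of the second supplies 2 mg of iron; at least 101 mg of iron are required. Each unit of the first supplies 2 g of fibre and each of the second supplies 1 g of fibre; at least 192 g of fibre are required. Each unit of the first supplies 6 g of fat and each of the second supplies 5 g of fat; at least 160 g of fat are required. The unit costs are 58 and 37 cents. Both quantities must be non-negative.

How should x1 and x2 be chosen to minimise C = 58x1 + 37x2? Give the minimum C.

Feasible corners and C = 58x1 + 37x2:
  (0, 192) → C = 7104
  (197, 0) → C = 11426
  (187/3, 202/3) → C = 18320/3
The feasible region is unbounded (it extends along (0, 1), (1, 0)), but C strictly increases along every unbounded feasible direction, so there is no improving ray and the minimum is attained at a vertex.

At the optimal vertex, x1 + 2x2 = 197 and 2x1 + x2 = 192.
Solving simultaneously gives x1 = 187/3, x2 = 202/3.

x1 = 187/3, x2 = 202/3, minimum C = 18320/3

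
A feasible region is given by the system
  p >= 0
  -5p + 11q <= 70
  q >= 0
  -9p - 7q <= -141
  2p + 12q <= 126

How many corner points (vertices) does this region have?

3

Of the 10 pairwise boundary intersections, those satisfying every inequality are:
  (47/3, 0)
  (63, 0)
  (405/47, 426/47)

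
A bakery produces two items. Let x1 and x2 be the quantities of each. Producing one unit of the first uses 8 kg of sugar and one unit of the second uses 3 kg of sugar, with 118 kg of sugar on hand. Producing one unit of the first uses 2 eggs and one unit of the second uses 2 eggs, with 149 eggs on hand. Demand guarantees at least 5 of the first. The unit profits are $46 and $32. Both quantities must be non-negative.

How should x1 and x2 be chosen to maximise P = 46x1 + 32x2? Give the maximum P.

Extreme points and P = 46x1 + 32x2:
  (59/4, 0) → P = 1357/2
  (5, 0) → P = 230
  (5, 26) → P = 1062

The optimum lies where 8x1 + 3x2 = 118 and x1 = 5.
Solving simultaneously gives x1 = 5, x2 = 26.

x1 = 5, x2 = 26, maximum P = 1062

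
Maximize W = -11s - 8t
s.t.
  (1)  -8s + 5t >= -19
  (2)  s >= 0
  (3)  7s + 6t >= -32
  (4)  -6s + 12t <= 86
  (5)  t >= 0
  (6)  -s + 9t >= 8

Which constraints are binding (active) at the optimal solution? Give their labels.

(2) and (6)

Extreme points and W = -11s - 8t:
  (329/33, 401/33) → W = -6827/33
  (211/67, 83/67) → W = -2985/67
  (0, 43/6) → W = -172/3
  (0, 8/9) → W = -64/9

The maximum is at (0, 8/9). Substituting into each constraint, equality holds for (2) and (6); the remaining constraints have slack.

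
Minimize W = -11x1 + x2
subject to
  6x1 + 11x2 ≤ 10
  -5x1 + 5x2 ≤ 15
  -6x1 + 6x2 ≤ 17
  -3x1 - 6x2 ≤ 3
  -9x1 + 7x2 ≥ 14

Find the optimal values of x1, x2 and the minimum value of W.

Feasible corners and W = -11x1 + x2:
  (-127/102, 27/17) → W = 1559/102
  (-28/47, 58/47) → W = 366/47
  (-20/9, 11/18) → W = 451/18
  (-7/5, 1/5) → W = 78/5

The optimum lies where 6x1 + 11x2 = 10 and -9x1 + 7x2 = 14.
Solving simultaneously gives x1 = -28/47, x2 = 58/47.

x1 = -28/47, x2 = 58/47, minimum W = 366/47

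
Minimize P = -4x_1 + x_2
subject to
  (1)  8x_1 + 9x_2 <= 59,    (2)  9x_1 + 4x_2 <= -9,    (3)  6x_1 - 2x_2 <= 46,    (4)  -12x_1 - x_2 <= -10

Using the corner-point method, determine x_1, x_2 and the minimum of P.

x_1 = 83/21, x_2 = -78/7, minimum P = -566/21

Vertices and P = -4x_1 + x_2:
  (83/21, -78/7) → P = -566/21
  (49/39, -66/13) → P = -394/39
  (11/5, -82/5) → P = -126/5

The optimum lies where 9x_1 + 4x_2 = -9 and 6x_1 - 2x_2 = 46.
Solving simultaneously gives x_1 = 83/21, x_2 = -78/7.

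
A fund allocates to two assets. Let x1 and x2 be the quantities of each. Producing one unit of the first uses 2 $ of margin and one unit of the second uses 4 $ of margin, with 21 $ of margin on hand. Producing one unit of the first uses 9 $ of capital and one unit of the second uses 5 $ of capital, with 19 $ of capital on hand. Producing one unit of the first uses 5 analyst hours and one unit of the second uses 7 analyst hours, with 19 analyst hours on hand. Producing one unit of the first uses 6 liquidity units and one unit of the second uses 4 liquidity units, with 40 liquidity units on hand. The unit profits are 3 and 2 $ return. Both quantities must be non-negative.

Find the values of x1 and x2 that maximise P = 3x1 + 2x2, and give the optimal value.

Extreme points and P = 3x1 + 2x2:
  (0, 0) → P = 0
  (0, 19/7) → P = 38/7
  (19/9, 0) → P = 19/3
  (1, 2) → P = 7

The optimum lies where 9x1 + 5x2 = 19 and 5x1 + 7x2 = 19.
Solving simultaneously gives x1 = 1, x2 = 2.

x1 = 1, x2 = 2, maximum P = 7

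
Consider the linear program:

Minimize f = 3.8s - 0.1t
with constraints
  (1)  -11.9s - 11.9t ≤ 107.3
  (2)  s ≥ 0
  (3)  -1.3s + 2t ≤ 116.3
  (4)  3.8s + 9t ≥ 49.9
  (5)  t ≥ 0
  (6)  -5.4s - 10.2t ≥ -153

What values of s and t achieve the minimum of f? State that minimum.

s = 0, t = 15, minimum f = -1.5

Corner points and f = 3.8s - 0.1t:
  (0, 499/90) → f = -499/900
  (0, 15) → f = -3/2
  (499/38, 0) → f = 499/10
  (85/3, 0) → f = 323/3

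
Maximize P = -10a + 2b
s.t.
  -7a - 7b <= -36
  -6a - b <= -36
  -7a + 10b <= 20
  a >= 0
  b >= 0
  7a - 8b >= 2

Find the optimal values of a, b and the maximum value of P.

a = 58/11, b = 48/11, maximum P = -44

Corner points and P = -10a + 2b:
  (6, 0) → P = -60
  (58/11, 48/11) → P = -44
  (90/7, 11) → P = -746/7
The feasible region is unbounded (it extends along (10, 7), (1, 0)), but P strictly decreases along every unbounded feasible direction, so there is no improving ray and the maximum is attained at a vertex.

The optimum lies where -6a - b = -36 and 7a - 8b = 2.
Solving simultaneously gives a = 58/11, b = 48/11.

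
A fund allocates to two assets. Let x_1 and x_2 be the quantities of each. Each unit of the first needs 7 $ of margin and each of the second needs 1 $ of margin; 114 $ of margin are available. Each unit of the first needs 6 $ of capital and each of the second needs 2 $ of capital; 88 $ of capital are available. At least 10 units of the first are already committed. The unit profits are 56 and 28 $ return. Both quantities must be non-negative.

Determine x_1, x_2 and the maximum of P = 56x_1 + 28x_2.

Corner points and P = 56x_1 + 28x_2:
  (44/3, 0) → P = 2464/3
  (10, 0) → P = 560
  (10, 14) → P = 952

The binding constraints are 6x_1 + 2x_2 = 88 and x_1 = 10.
Solving simultaneously gives x_1 = 10, x_2 = 14.

x_1 = 10, x_2 = 14, maximum P = 952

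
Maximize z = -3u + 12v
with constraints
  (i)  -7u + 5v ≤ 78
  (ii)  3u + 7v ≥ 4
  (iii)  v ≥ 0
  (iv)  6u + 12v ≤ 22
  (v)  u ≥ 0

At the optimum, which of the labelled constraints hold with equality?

(iv) and (v)

Vertices and z = -3u + 12v:
  (4/3, 0) → z = -4
  (0, 4/7) → z = 48/7
  (11/3, 0) → z = -11
  (0, 11/6) → z = 22

The maximum is at (0, 11/6). Substituting into each constraint, equality holds for (iv) and (v); the remaining constraints have slack.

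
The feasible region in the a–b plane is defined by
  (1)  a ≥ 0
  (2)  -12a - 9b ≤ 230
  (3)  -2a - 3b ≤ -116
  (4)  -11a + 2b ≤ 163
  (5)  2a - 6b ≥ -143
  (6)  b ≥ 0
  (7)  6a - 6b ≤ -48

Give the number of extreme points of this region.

Of the 21 pairwise boundary intersections, those satisfying every inequality are:
  (89/6, 259/9)
  (92/5, 132/5)
  (95/4, 127/4)

3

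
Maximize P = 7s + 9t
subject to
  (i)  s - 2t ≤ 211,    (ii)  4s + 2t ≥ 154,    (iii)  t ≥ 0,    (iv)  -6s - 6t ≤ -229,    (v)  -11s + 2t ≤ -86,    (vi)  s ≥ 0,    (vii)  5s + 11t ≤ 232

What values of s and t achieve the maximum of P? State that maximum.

s = 232/5, t = 0, maximum P = 1624/5

Corner points and P = 7s + 9t:
  (77/2, 0) → P = 539/2
  (615/17, 79/17) → P = 5016/17
  (232/5, 0) → P = 1624/5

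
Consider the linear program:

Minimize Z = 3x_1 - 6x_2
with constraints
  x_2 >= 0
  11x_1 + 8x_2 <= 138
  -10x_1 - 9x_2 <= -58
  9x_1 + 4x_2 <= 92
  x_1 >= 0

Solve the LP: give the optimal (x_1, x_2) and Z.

Vertices and Z = 3x_1 - 6x_2:
  (29/5, 0) → Z = 87/5
  (92/9, 0) → Z = 92/3
  (46/7, 115/14) → Z = -207/7
  (0, 69/4) → Z = -207/2
  (0, 58/9) → Z = -116/3

The optimum lies where 11x_1 + 8x_2 = 138 and x_1 = 0.
Solving simultaneously gives x_1 = 0, x_2 = 69/4.

x_1 = 0, x_2 = 69/4, minimum Z = -207/2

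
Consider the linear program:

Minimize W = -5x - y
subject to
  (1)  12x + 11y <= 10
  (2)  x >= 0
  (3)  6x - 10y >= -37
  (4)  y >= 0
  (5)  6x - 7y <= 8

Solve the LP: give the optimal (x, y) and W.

x = 5/6, y = 0, minimum W = -25/6

Feasible corners and W = -5x - y:
  (0, 10/11) → W = -10/11
  (5/6, 0) → W = -25/6
  (0, 0) → W = 0

The binding constraints are 12x + 11y = 10 and y = 0.
Solving simultaneously gives x = 5/6, y = 0.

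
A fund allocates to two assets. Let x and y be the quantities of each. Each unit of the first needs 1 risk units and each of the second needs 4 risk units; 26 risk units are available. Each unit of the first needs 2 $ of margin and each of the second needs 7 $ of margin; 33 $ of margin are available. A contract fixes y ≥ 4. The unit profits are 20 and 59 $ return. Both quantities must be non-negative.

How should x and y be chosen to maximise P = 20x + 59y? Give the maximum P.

Corner points and P = 20x + 59y:
  (0, 33/7) → P = 1947/7
  (0, 4) → P = 236
  (5/2, 4) → P = 286

x = 5/2, y = 4, maximum P = 286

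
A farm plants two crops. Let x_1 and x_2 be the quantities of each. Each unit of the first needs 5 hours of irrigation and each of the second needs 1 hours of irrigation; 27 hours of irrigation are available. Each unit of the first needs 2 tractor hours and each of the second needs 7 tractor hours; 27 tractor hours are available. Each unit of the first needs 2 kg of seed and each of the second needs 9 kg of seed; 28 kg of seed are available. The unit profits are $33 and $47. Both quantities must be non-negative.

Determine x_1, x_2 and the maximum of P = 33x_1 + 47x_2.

x_1 = 5, x_2 = 2, maximum P = 259

Feasible corners and P = 33x_1 + 47x_2:
  (0, 0) → P = 0
  (0, 28/9) → P = 1316/9
  (27/5, 0) → P = 891/5
  (5, 2) → P = 259

At the optimal vertex, 5x_1 + x_2 = 27 and 2x_1 + 9x_2 = 28.
Solving simultaneously gives x_1 = 5, x_2 = 2.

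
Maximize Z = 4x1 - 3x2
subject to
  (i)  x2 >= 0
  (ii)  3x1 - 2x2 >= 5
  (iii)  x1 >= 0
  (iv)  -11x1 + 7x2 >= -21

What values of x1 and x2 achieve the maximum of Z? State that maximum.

x1 = 21/11, x2 = 0, maximum Z = 84/11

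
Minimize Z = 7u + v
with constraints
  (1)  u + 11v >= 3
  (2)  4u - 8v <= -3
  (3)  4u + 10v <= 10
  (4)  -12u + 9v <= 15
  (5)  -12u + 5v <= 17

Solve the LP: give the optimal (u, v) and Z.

u = -46/47, v = 17/47, minimum Z = -305/47

Extreme points and Z = 7u + v:
  (-9/52, 15/52) → Z = -12/13
  (-46/47, 17/47) → Z = -305/47
  (25/36, 13/18) → Z = 67/12
  (-5/13, 15/13) → Z = -20/13

The binding constraints are u + 11v = 3 and -12u + 9v = 15.
Solving simultaneously gives u = -46/47, v = 17/47.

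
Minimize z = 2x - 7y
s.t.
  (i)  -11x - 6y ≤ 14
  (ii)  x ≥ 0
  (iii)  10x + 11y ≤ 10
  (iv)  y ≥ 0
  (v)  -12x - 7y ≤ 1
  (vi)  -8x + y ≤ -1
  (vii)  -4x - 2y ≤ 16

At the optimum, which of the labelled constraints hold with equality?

(iii) and (vi)

Extreme points and z = 2x - 7y:
  (1, 0) → z = 2
  (3/14, 5/7) → z = -32/7
  (1/8, 0) → z = 1/4

The minimum is at (3/14, 5/7). Substituting into each constraint, equality holds for (iii) and (vi); the remaining constraints have slack.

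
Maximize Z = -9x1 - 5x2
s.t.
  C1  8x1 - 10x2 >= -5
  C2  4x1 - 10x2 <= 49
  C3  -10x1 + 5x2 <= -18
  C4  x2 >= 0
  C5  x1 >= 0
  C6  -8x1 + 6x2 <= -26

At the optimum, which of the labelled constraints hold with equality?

Vertices and Z = -9x1 - 5x2:
  (145/16, 31/4) → Z = -1925/16
  (49/4, 0) → Z = -441/4
  (13/4, 0) → Z = -117/4
The feasible region is unbounded (it extends along (5, 4), (5, 2)), but Z strictly decreases along every unbounded feasible direction, so there is no improving ray and the maximum is attained at a vertex.

The maximum is at (13/4, 0). Substituting into each constraint, equality holds for C4 and C6; the remaining constraints have slack.

C4 and C6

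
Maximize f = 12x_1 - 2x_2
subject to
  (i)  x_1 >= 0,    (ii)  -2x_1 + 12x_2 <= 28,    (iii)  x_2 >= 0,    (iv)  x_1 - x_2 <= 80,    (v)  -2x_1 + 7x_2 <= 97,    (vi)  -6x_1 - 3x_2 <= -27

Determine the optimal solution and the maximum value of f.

Feasible corners and f = 12x_1 - 2x_2:
  (494/5, 94/5) → f = 1148
  (40/13, 37/13) → f = 406/13
  (80, 0) → f = 960
  (9/2, 0) → f = 54

The optimum lies where -2x_1 + 12x_2 = 28 and x_1 - x_2 = 80.
Solving simultaneously gives x_1 = 494/5, x_2 = 94/5.

x_1 = 494/5, x_2 = 94/5, maximum f = 1148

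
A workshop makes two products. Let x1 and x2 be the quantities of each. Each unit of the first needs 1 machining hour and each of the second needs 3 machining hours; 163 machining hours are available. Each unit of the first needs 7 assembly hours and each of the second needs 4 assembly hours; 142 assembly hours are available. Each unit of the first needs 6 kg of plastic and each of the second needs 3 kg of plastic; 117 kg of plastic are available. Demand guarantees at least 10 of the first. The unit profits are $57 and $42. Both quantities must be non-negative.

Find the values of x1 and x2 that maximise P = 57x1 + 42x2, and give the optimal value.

Extreme points and P = 57x1 + 42x2:
  (39/2, 0) → P = 2223/2
  (10, 0) → P = 570
  (14, 11) → P = 1260
  (10, 18) → P = 1326

The binding constraints are 7x1 + 4x2 = 142 and x1 = 10.
Solving simultaneously gives x1 = 10, x2 = 18.

x1 = 10, x2 = 18, maximum P = 1326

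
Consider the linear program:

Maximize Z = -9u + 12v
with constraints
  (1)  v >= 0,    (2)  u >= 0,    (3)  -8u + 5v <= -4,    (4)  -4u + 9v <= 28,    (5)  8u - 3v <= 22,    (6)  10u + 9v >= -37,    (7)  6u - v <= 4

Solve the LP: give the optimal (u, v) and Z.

Extreme points and Z = -9u + 12v:
  (1/2, 0) → Z = -9/2
  (2/3, 0) → Z = -6
  (8/11, 4/11) → Z = -24/11

u = 8/11, v = 4/11, maximum Z = -24/11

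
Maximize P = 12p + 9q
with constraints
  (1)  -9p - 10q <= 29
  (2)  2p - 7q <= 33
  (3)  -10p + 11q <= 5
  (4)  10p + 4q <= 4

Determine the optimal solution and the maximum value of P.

The optimum lies where -10p + 11q = 5 and 10p + 4q = 4.
Solving simultaneously gives p = 4/25, q = 3/5.

p = 4/25, q = 3/5, maximum P = 183/25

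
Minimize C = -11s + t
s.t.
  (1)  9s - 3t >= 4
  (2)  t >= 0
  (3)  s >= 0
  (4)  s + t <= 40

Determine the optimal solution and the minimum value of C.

Extreme points and C = -11s + t:
  (4/9, 0) → C = -44/9
  (31/3, 89/3) → C = -84
  (40, 0) → C = -440

At the optimal vertex, t = 0 and s + t = 40.
Solving simultaneously gives s = 40, t = 0.

s = 40, t = 0, minimum C = -440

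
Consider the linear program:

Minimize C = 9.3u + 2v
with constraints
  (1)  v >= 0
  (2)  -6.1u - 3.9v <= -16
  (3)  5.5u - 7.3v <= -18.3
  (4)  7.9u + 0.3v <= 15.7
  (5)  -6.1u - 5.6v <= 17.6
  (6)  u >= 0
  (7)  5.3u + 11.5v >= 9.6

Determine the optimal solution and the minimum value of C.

u = 0, v = 160/39, minimum C = 320/39

Feasible corners and C = 9.3u + 2v:
  (4543/6598, 19963/6598) → C = 821759/65980
  (0, 160/39) → C = 320/39
  (2728/1483, 5773/1483) → C = 184582/7415
  (0, 157/3) → C = 314/3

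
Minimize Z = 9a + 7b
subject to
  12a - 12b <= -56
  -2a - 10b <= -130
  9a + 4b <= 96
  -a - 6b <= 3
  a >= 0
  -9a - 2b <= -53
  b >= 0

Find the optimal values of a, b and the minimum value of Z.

a = 135/43, b = 532/43, minimum Z = 4939/43

Vertices and Z = 9a + 7b:
  (220/41, 489/41) → Z = 5403/41
  (135/43, 532/43) → Z = 4939/43
  (10/9, 43/2) → Z = 321/2

The binding constraints are -2a - 10b = -130 and -9a - 2b = -53.
Solving simultaneously gives a = 135/43, b = 532/43.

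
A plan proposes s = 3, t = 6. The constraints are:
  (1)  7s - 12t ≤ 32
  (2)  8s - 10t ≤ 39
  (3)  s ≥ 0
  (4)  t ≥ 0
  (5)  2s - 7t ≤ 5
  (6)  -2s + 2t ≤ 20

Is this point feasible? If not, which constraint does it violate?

(1): -51 ≤ 32 ✓
(2): -36 ≤ 39 ✓
(3): 3 ≥ 0 ✓
(4): 6 ≥ 0 ✓
(5): -36 ≤ 5 ✓
(6): 6 ≤ 20 ✓

feasible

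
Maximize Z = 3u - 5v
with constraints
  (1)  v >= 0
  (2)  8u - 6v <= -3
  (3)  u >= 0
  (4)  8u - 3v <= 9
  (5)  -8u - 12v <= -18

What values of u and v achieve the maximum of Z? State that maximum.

The feasible region is unbounded (it extends along (0, 1), (3, 8)), but Z strictly decreases along every unbounded feasible direction, so there is no improving ray and the maximum is attained at a vertex.

u = 1/2, v = 7/6, maximum Z = -13/3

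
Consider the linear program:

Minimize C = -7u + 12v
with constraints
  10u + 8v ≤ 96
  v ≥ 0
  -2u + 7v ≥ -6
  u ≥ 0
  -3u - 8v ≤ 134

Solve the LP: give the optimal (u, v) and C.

Feasible corners and C = -7u + 12v:
  (360/43, 66/43) → C = -1728/43
  (0, 12) → C = 144
  (3, 0) → C = -21
  (0, 0) → C = 0

u = 360/43, v = 66/43, minimum C = -1728/43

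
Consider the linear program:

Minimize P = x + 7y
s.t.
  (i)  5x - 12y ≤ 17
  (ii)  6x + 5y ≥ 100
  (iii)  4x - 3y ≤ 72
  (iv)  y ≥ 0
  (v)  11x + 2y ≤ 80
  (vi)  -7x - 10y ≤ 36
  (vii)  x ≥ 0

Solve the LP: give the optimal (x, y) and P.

x = 200/43, y = 620/43, minimum P = 4540/43

Extreme points and P = x + 7y:
  (200/43, 620/43) → P = 4540/43
  (0, 20) → P = 140
  (0, 40) → P = 280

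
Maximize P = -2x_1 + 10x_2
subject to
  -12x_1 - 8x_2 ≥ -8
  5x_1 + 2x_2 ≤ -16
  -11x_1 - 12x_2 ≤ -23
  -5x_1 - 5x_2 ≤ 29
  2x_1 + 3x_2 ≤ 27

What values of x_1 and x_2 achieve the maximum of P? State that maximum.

x_1 = -85/3, x_2 = 251/9, maximum P = 3020/9

Corner points and P = -2x_1 + 10x_2:
  (-9, 29/2) → P = 163
  (-48/5, 77/5) → P = 866/5
  (-119/19, 291/38) → P = 1693/19
  (-85/3, 251/9) → P = 3020/9

The optimum lies where -11x_1 - 12x_2 = -23 and 2x_1 + 3x_2 = 27.
Solving simultaneously gives x_1 = -85/3, x_2 = 251/9.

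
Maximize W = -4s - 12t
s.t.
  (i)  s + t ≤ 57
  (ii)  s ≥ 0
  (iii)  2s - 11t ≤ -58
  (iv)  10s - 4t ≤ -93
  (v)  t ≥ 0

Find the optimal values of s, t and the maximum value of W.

s = 0, t = 93/4, maximum W = -279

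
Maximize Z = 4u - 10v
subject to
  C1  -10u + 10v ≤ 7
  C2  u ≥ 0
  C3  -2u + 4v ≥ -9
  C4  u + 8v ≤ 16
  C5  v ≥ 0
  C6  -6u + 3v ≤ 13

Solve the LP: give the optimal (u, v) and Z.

u = 9/2, v = 0, maximum Z = 18

Vertices and Z = 4u - 10v:
  (0, 7/10) → Z = -7
  (52/45, 167/90) → Z = -209/15
  (0, 0) → Z = 0
  (34/5, 23/20) → Z = 157/10
  (9/2, 0) → Z = 18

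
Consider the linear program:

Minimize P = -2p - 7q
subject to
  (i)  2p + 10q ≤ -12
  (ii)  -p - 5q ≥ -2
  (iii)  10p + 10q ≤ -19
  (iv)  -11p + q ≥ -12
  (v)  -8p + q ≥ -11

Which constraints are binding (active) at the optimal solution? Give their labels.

(i) and (iii)

Extreme points and P = -2p - 7q:
  (-7/8, -41/40) → P = 357/40
  (101/120, -329/120) → P = 2101/120
  (1/3, -25/3) → P = 173/3
The feasible region is unbounded (it extends along (-5, 1), (-1, -8)), but P strictly increases along every unbounded feasible direction, so there is no improving ray and the minimum is attained at a vertex.

The minimum is at (-7/8, -41/40). Substituting into each constraint, equality holds for (i) and (iii); the remaining constraints have slack.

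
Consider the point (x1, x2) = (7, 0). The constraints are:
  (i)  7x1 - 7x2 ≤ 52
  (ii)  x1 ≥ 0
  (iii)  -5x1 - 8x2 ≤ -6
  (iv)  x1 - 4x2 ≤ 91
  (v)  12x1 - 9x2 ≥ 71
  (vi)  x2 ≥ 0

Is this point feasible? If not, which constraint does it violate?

feasible

(i): 49 ≤ 52 ✓
(ii): 7 ≥ 0 ✓
(iii): -35 ≤ -6 ✓
(iv): 7 ≤ 91 ✓
(v): 84 ≥ 71 ✓
(vi): 0 ≥ 0 ✓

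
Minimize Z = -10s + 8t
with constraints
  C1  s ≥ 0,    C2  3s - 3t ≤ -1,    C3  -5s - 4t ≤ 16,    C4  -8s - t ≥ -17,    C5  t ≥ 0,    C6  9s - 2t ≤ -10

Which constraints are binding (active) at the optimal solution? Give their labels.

Corner points and Z = -10s + 8t:
  (0, 17) → Z = 136
  (0, 5) → Z = 40
  (24/25, 233/25) → Z = 1624/25

The minimum is at (0, 5). Substituting into each constraint, equality holds for C1 and C6; the remaining constraints have slack.

C1 and C6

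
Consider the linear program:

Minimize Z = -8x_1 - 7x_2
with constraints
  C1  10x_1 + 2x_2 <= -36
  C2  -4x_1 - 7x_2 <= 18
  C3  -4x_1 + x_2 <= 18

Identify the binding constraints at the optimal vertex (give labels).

Extreme points and Z = -8x_1 - 7x_2:
  (-108/31, -18/31) → Z = 990/31
  (-4, 2) → Z = 18
  (-9/2, 0) → Z = 36

The minimum is at (-4, 2). Substituting into each constraint, equality holds for C1 and C3; the remaining constraints have slack.

C1 and C3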